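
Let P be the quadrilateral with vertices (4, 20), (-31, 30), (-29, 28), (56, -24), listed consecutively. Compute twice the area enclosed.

The shoelace formula gives twice the area as |(4·30 − (-31)·20) + ((-31)·28 − (-29)·30) + ((-29)·(-24) − 56·28) + (56·20 − 4·(-24))| = 1086, so the area is 543.

1086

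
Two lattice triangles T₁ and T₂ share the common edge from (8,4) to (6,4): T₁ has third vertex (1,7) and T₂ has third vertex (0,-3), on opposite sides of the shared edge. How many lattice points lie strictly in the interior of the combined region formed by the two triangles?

9

The union is the simple quadrilateral with vertices (8,4), (1,7), (6,4), (0,-3) in order.
The shoelace formula gives twice the area as |(8·7 − 1·4) + (1·4 − 6·7) + (6·(-3) − 0·4) + (0·4 − 8·(-3))| = 20, so the area is 10.
Summing gcd(|Δx|,|Δy|) over the edges gives the boundary count: gcd(7,3) + gcd(5,3) + gcd(6,7) + gcd(8,7) = 1+1+1+1 = 4.
By Pick's theorem I = A − B/2 + 1 = 10 − 4/2 + 1 = 9.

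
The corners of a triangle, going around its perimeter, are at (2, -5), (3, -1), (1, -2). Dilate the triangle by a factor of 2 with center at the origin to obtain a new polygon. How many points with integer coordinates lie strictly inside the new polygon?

Using the shoelace formula, 2A = |(2·(-1) − 3·(-5)) + (3·(-2) − 1·(-1)) + (1·(-5) − 2·(-2))| = 7, so the area is 3.5.
The number of boundary lattice points is Σ gcd(|Δx|,|Δy|) = gcd(1,4) + gcd(2,1) + gcd(1,3) = 1+1+1 = 3.
Scaling by 2 multiplies the area by 2² = 4 (so the new area is 14) and multiplies the boundary lattice-point count by 2, giving 6.
By Pick's theorem, the interior count of the dilated polygon is 14 − 6/2 + 1 = 12.

12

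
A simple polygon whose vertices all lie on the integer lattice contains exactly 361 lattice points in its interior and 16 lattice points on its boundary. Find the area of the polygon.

368

Pick's theorem states A = I + B/2 − 1, so A = 361 + 16/2 − 1 = 368.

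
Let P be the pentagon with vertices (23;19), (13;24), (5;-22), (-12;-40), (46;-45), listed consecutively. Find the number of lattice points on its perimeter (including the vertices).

Summing gcd(|Δx|,|Δy|) over the edges gives the boundary count: gcd(10,5) + gcd(8,46) + gcd(17,18) + gcd(58,5) + gcd(23,64) = 5+2+1+1+1 = 10.

10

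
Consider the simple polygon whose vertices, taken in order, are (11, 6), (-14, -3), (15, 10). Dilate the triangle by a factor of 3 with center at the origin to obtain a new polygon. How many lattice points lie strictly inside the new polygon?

Using the shoelace formula, 2A = |[11·(-3) − (-14)·6] + [(-14)·10 − 15·(-3)] + [15·6 − 11·10]| = 64, so the area is 32.
The number of boundary lattice points is Σ gcd(|Δx|,|Δy|) = gcd(25,9) + gcd(29,13) + gcd(4,4) = 1+1+4 = 6.
Scaling by 3 multiplies the area by 3² = 9 (so the new area is 288) and multiplies the boundary lattice-point count by 3, giving 18.
By Pick's theorem, the interior count of the dilated polygon is 288 − 18/2 + 1 = 280.

280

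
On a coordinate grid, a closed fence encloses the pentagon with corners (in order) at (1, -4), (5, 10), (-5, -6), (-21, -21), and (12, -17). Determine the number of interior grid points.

Using the shoelace formula, 2A = |[1·10 − 5·(-4)] + [5·(-6) − (-5)·10] + [(-5)·(-21) − (-21)·(-6)] + [(-21)·(-17) − 12·(-21)] + [12·(-4) − 1·(-17)]| = 607, so the area is 303.5.
Summing gcd(|Δx|,|Δy|) over the edges gives the boundary count: gcd(4,14) + gcd(10,16) + gcd(16,15) + gcd(33,4) + gcd(11,13) = 2+2+1+1+1 = 7.
Pick's theorem gives I = A − B/2 + 1 = 303.5 − 7/2 + 1 = 301.

301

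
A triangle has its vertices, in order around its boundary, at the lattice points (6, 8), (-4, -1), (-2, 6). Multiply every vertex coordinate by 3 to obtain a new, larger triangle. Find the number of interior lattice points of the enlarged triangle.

Using the shoelace formula, 2A = |(6·(-1) − (-4)·8) + ((-4)·6 − (-2)·(-1)) + ((-2)·8 − 6·6)| = 52, so the area is 26.
Summing gcd(|Δx|,|Δy|) over the edges gives the boundary count: gcd(10,9) + gcd(2,7) + gcd(8,2) = 1+1+2 = 4.
Scaling by 3 multiplies the area by 3² = 9 (so the new area is 234) and multiplies the boundary lattice-point count by 3, giving 12.
By Pick's theorem, the interior count of the dilated polygon is 234 − 12/2 + 1 = 229.

229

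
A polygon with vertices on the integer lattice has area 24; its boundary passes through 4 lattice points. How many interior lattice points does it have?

23

From Pick's theorem, I = A − B/2 + 1 = 24 − 4/2 + 1 = 23.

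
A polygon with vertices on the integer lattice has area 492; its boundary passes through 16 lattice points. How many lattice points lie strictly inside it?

From Pick's theorem, I = A − B/2 + 1 = 492 − 16/2 + 1 = 485.

485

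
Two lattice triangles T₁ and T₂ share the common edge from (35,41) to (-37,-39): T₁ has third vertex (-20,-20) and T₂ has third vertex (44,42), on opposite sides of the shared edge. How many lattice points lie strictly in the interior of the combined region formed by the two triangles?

The union is the simple quadrilateral with vertices (35,41), (-20,-20), (-37,-39), (44,42) in order.
Using the shoelace formula, 2A = |(35·(-20) − (-20)·41) + ((-20)·(-39) − (-37)·(-20)) + ((-37)·42 − 44·(-39)) + (44·41 − 35·42)| = 656, so the area is 328.
The number of boundary lattice points is Σ gcd(|Δx|,|Δy|) = gcd(55,61) + gcd(17,19) + gcd(81,81) + gcd(9,1) = 1+1+81+1 = 84.
By Pick's theorem I = A − B/2 + 1 = 328 − 84/2 + 1 = 287.

287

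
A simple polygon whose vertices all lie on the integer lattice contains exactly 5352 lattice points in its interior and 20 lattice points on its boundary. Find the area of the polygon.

5361

By Pick's theorem, A = I + B/2 − 1 = 5352 + 20/2 − 1 = 5361.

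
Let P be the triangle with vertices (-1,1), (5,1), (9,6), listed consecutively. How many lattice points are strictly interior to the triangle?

By the shoelace formula, twice the signed area is |[(-1)·1 − 5·1] + [5·6 − 9·1] + [9·1 − (-1)·6]| = 30, so the area is 15.
Along each edge there are gcd(|Δx|,|Δy|)+1 lattice points, so counting each shared vertex once the boundary has gcd(6,0) + gcd(4,5) + gcd(10,5) = 6+1+5 = 12.
Pick's theorem gives I = A − B/2 + 1 = 15 − 12/2 + 1 = 10.

10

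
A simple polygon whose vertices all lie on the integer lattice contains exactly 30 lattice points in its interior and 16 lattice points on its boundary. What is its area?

By Pick's theorem, A = I + B/2 − 1 = 30 + 16/2 − 1 = 37.

37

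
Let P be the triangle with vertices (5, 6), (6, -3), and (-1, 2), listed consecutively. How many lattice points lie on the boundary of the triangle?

4

Summing gcd(|Δx|,|Δy|) over the edges gives the boundary count: gcd(1,9) + gcd(7,5) + gcd(6,4) = 1+1+2 = 4.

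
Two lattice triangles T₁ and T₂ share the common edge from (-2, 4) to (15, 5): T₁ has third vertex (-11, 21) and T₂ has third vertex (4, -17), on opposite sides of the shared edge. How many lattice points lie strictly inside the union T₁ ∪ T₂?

323

The union is the simple quadrilateral with vertices (-2, 4), (-11, 21), (15, 5), (4, -17) in order.
By the shoelace formula, twice the signed area is |((-2)·21 − (-11)·4) + ((-11)·5 − 15·21) + (15·(-17) − 4·5) + (4·4 − (-2)·(-17))| = 661, so the area is 661/2.
The number of boundary lattice points is Σ gcd(|Δx|,|Δy|) = gcd(9,17) + gcd(26,16) + gcd(11,22) + gcd(6,21) = 1+2+11+3 = 17.
By Pick's theorem I = A − B/2 + 1 = 661/2 − 17/2 + 1 = 323.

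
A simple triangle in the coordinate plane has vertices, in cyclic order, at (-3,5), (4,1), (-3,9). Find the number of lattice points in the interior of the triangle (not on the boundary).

By the shoelace formula, twice the signed area is |((-3)·1 − 4·5) + (4·9 − (-3)·1) + ((-3)·5 − (-3)·9)| = 28, so the area is 14.
Summing gcd(|Δx|,|Δy|) over the edges gives the boundary count: gcd(7,4) + gcd(7,8) + gcd(0,4) = 1+1+4 = 6.
Pick's theorem gives I = A − B/2 + 1 = 14 − 6/2 + 1 = 12.

12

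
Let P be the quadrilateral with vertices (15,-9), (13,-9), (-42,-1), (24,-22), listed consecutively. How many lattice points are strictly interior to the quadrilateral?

Using the shoelace formula, 2A = |(15·(-9) − 13·(-9)) + (13·(-1) − (-42)·(-9)) + ((-42)·(-22) − 24·(-1)) + (24·(-9) − 15·(-22))| = 653, so the area is 326.5.
Along each edge there are gcd(|Δx|,|Δy|)+1 lattice points, so counting each shared vertex once the boundary has gcd(2,0) + gcd(55,8) + gcd(66,21) + gcd(9,13) = 2+1+3+1 = 7.
Pick's theorem gives I = A − B/2 + 1 = 326.5 − 7/2 + 1 = 324.

324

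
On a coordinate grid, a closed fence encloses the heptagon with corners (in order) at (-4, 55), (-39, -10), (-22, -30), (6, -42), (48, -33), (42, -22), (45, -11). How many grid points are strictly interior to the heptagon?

4666

By the shoelace formula, twice the signed area is |((-4)·(-10) − (-39)·55) + ((-39)·(-30) − (-22)·(-10)) + ((-22)·(-42) − 6·(-30)) + (6·(-33) − 48·(-42)) + (48·(-22) − 42·(-33)) + (42·(-11) − 45·(-22)) + (45·55 − (-4)·(-11))| = 9346, so the area is 4673.
Along each edge there are gcd(|Δx|,|Δy|)+1 lattice points, so counting each shared vertex once the boundary has gcd(35,65) + gcd(17,20) + gcd(28,12) + gcd(42,9) + gcd(6,11) + gcd(3,11) + gcd(49,66) = 5+1+4+3+1+1+1 = 16.
By Pick's theorem A = I + B/2 − 1, so I = 4673 − 16/2 + 1 = 4666.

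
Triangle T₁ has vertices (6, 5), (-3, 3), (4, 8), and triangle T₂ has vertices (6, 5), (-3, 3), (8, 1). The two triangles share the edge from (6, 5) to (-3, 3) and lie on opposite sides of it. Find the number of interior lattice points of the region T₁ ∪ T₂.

The union is the simple quadrilateral with vertices (6, 5), (4, 8), (-3, 3), (8, 1) in order.
The shoelace formula gives twice the area as |[6·8 − 4·5] + [4·3 − (-3)·8] + [(-3)·1 − 8·3] + [8·5 − 6·1]| = 71, so the area is 35.5.
Along each edge there are gcd(|Δx|,|Δy|)+1 lattice points, so counting each shared vertex once the boundary has gcd(2,3) + gcd(7,5) + gcd(11,2) + gcd(2,4) = 1+1+1+2 = 5.
By Pick's theorem I = A − B/2 + 1 = 35.5 − 5/2 + 1 = 34.

34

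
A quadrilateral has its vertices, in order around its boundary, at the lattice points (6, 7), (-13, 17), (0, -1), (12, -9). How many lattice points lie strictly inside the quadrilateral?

By the shoelace formula, twice the signed area is |[6·17 − (-13)·7] + [(-13)·(-1) − 0·17] + [0·(-9) − 12·(-1)] + [12·7 − 6·(-9)]| = 356, so the area is 178.
Summing gcd(|Δx|,|Δy|) over the edges gives the boundary count: gcd(19,10) + gcd(13,18) + gcd(12,8) + gcd(6,16) = 1+1+4+2 = 8.
Pick's theorem gives I = A − B/2 + 1 = 178 − 8/2 + 1 = 175.

175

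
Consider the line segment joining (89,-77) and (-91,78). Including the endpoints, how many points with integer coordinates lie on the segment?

6

The number of lattice points on a segment between lattice points is gcd(|Δx|,|Δy|) + 1 = gcd(180,155) + 1 = 5 + 1 = 6.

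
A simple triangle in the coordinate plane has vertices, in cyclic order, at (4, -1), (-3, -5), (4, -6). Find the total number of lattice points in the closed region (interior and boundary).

The shoelace formula gives twice the area as |(4·(-5) − (-3)·(-1)) + ((-3)·(-6) − 4·(-5)) + (4·(-1) − 4·(-6))| = 35, so the area is 35/2.
The number of boundary lattice points is Σ gcd(|Δx|,|Δy|) = gcd(7,4) + gcd(7,1) + gcd(0,5) = 1+1+5 = 7.
Pick's theorem gives I = A − B/2 + 1 = 35/2 − 7/2 + 1 = 15, so the closed region contains I + B = 15 + 7 = 22 lattice points.

22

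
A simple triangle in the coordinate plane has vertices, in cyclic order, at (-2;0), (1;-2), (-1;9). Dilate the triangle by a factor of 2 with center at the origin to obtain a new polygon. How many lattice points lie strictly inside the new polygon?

56

The shoelace formula gives twice the area as |[(-2)·(-2) − 1·0] + [1·9 − (-1)·(-2)] + [(-1)·0 − (-2)·9]| = 29, so the area is 29/2.
The number of boundary lattice points is Σ gcd(|Δx|,|Δy|) = gcd(3,2) + gcd(2,11) + gcd(1,9) = 1+1+1 = 3.
Scaling by 2 multiplies the area by 2² = 4 (so the new area is 58) and multiplies the boundary lattice-point count by 2, giving 6.
By Pick's theorem, the interior count of the dilated polygon is 58 − 6/2 + 1 = 56.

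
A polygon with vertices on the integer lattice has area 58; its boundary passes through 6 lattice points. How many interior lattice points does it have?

56

From Pick's theorem, I = A − B/2 + 1 = 58 − 6/2 + 1 = 56.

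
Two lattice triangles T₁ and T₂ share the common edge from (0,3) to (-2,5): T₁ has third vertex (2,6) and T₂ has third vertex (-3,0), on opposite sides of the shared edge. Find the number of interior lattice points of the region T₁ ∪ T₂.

9

The union is the simple quadrilateral with vertices (0,3), (2,6), (-2,5), (-3,0) in order.
Using the shoelace formula, 2A = |(0·6 − 2·3) + (2·5 − (-2)·6) + ((-2)·0 − (-3)·5) + ((-3)·3 − 0·0)| = 22, so the area is 11.
The number of boundary lattice points is Σ gcd(|Δx|,|Δy|) = gcd(2,3) + gcd(4,1) + gcd(1,5) + gcd(3,3) = 1+1+1+3 = 6.
By Pick's theorem I = A − B/2 + 1 = 11 − 6/2 + 1 = 9.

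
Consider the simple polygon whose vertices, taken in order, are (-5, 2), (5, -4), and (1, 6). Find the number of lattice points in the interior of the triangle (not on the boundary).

The shoelace formula gives twice the area as |((-5)·(-4) − 5·2) + (5·6 − 1·(-4)) + (1·2 − (-5)·6)| = 76, so the area is 38.
Along each edge there are gcd(|Δx|,|Δy|)+1 lattice points, so counting each shared vertex once the boundary has gcd(10,6) + gcd(4,10) + gcd(6,4) = 2+2+2 = 6.
By Pick's theorem A = I + B/2 − 1, so I = 38 − 6/2 + 1 = 36.

36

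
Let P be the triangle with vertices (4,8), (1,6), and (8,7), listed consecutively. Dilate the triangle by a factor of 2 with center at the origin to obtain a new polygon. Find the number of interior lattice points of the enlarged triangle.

20

By the shoelace formula, twice the signed area is |(4·6 − 1·8) + (1·7 − 8·6) + (8·8 − 4·7)| = 11, so the area is 5.5.
The number of boundary lattice points is Σ gcd(|Δx|,|Δy|) = gcd(3,2) + gcd(7,1) + gcd(4,1) = 1+1+1 = 3.
Scaling by 2 multiplies the area by 2² = 4 (so the new area is 22) and multiplies the boundary lattice-point count by 2, giving 6.
By Pick's theorem, the interior count of the dilated polygon is 22 − 6/2 + 1 = 20.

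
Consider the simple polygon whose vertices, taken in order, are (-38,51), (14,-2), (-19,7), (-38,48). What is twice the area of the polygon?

1338

The shoelace formula gives twice the area as |[(-38)·(-2) − 14·51] + [14·7 − (-19)·(-2)] + [(-19)·48 − (-38)·7] + [(-38)·51 − (-38)·48]| = 1338, so the area is 669.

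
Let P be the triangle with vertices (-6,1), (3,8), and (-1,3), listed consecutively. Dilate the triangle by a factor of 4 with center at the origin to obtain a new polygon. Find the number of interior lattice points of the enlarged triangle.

Using the shoelace formula, 2A = |[(-6)·8 − 3·1] + [3·3 − (-1)·8] + [(-1)·1 − (-6)·3]| = 17, so the area is 17/2.
Along each edge there are gcd(|Δx|,|Δy|)+1 lattice points, so counting each shared vertex once the boundary has gcd(9,7) + gcd(4,5) + gcd(5,2) = 1+1+1 = 3.
Scaling by 4 multiplies the area by 4² = 16 (so the new area is 136) and multiplies the boundary lattice-point count by 4, giving 12.
By Pick's theorem, the interior count of the dilated polygon is 136 − 12/2 + 1 = 131.

131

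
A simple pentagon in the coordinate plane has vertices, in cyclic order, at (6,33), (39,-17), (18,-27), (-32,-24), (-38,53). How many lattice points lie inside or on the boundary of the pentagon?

3811

The shoelace formula gives twice the area as |(6·(-17) − 39·33) + (39·(-27) − 18·(-17)) + (18·(-24) − (-32)·(-27)) + ((-32)·53 − (-38)·(-24)) + ((-38)·33 − 6·53)| = 7612, so the area is 3806.
The number of boundary lattice points is Σ gcd(|Δx|,|Δy|) = gcd(33,50) + gcd(21,10) + gcd(50,3) + gcd(6,77) + gcd(44,20) = 1+1+1+1+4 = 8.
Pick's theorem gives I = A − B/2 + 1 = 3806 − 8/2 + 1 = 3803, so the closed region contains I + B = 3803 + 8 = 3811 lattice points.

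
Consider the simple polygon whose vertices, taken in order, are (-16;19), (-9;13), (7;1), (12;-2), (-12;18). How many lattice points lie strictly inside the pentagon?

The shoelace formula gives twice the area as |((-16)·13 − (-9)·19) + ((-9)·1 − 7·13) + (7·(-2) − 12·1) + (12·18 − (-12)·(-2)) + ((-12)·19 − (-16)·18)| = 89, so the area is 89/2.
The number of boundary lattice points is Σ gcd(|Δx|,|Δy|) = gcd(7,6) + gcd(16,12) + gcd(5,3) + gcd(24,20) + gcd(4,1) = 1+4+1+4+1 = 11.
By Pick's theorem A = I + B/2 − 1, so I = 89/2 − 11/2 + 1 = 40.

40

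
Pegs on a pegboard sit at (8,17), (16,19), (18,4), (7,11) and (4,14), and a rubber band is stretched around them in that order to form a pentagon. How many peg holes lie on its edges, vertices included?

The number of boundary lattice points is Σ gcd(|Δx|,|Δy|) = gcd(8,2) + gcd(2,15) + gcd(11,7) + gcd(3,3) + gcd(4,3) = 2+1+1+3+1 = 8.

8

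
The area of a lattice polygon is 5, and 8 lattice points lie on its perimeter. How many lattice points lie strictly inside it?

From Pick's theorem, I = A − B/2 + 1 = 5 − 8/2 + 1 = 2.

2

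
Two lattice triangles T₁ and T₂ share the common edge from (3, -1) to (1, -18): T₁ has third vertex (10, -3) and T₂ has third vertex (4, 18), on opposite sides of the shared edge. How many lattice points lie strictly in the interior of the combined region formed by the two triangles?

The union is the simple quadrilateral with vertices (3, -1), (10, -3), (1, -18), (4, 18) in order.
By the shoelace formula, twice the signed area is |[3·(-3) − 10·(-1)] + [10·(-18) − 1·(-3)] + [1·18 − 4·(-18)] + [4·(-1) − 3·18]| = 144, so the area is 72.
Summing gcd(|Δx|,|Δy|) over the edges gives the boundary count: gcd(7,2) + gcd(9,15) + gcd(3,36) + gcd(1,19) = 1+3+3+1 = 8.
By Pick's theorem I = A − B/2 + 1 = 72 − 8/2 + 1 = 69.

69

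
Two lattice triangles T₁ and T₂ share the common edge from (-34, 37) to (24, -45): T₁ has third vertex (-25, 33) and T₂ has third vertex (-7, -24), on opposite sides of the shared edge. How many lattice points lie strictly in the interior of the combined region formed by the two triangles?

The union is the simple quadrilateral with vertices (-34, 37), (-25, 33), (24, -45), (-7, -24) in order.
The shoelace formula gives twice the area as |((-34)·33 − (-25)·37) + ((-25)·(-45) − 24·33) + (24·(-24) − (-7)·(-45)) + ((-7)·37 − (-34)·(-24))| = 1830, so the area is 915.
Along each edge there are gcd(|Δx|,|Δy|)+1 lattice points, so counting each shared vertex once the boundary has gcd(9,4) + gcd(49,78) + gcd(31,21) + gcd(27,61) = 1+1+1+1 = 4.
By Pick's theorem I = A − B/2 + 1 = 915 − 4/2 + 1 = 914.

914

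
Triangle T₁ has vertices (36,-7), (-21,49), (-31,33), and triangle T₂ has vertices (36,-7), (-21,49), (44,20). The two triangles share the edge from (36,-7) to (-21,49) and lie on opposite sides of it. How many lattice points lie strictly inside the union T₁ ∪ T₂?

1728

The union is the simple quadrilateral with vertices (36,-7), (-31,33), (-21,49), (44,20) in order.
By the shoelace formula, twice the signed area is |(36·33 − (-31)·(-7)) + ((-31)·49 − (-21)·33) + ((-21)·20 − 44·49) + (44·(-7) − 36·20)| = 3459, so the area is 3459/2.
The number of boundary lattice points is Σ gcd(|Δx|,|Δy|) = gcd(67,40) + gcd(10,16) + gcd(65,29) + gcd(8,27) = 1+2+1+1 = 5.
By Pick's theorem I = A − B/2 + 1 = 3459/2 − 5/2 + 1 = 1728.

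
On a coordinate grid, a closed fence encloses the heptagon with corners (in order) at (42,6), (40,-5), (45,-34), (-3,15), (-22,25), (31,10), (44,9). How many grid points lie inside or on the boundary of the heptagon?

1018

By the shoelace formula, twice the signed area is |[42·(-5) − 40·6] + [40·(-34) − 45·(-5)] + [45·15 − (-3)·(-34)] + [(-3)·25 − (-22)·15] + [(-22)·10 − 31·25] + [31·9 − 44·10] + [44·6 − 42·9]| = 2027, so the area is 2027/2.
The number of boundary lattice points is Σ gcd(|Δx|,|Δy|) = gcd(2,11) + gcd(5,29) + gcd(48,49) + gcd(19,10) + gcd(53,15) + gcd(13,1) + gcd(2,3) = 1+1+1+1+1+1+1 = 7.
Pick's theorem gives I = A − B/2 + 1 = 2027/2 − 7/2 + 1 = 1011, so the closed region contains I + B = 1011 + 7 = 1018 lattice points.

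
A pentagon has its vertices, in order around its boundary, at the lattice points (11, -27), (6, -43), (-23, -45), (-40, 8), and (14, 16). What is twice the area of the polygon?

The shoelace formula gives twice the area as |(11·(-43) − 6·(-27)) + (6·(-45) − (-23)·(-43)) + ((-23)·8 − (-40)·(-45)) + ((-40)·16 − 14·8) + (14·(-27) − 11·16)| = 4860, so the area is 2430.

4860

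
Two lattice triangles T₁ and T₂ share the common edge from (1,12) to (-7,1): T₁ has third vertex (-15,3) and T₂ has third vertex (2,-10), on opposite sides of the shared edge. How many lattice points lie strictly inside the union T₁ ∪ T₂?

144

The union is the simple quadrilateral with vertices (1,12), (-15,3), (-7,1), (2,-10) in order.
By the shoelace formula, twice the signed area is |[1·3 − (-15)·12] + [(-15)·1 − (-7)·3] + [(-7)·(-10) − 2·1] + [2·12 − 1·(-10)]| = 291, so the area is 145.5.
Along each edge there are gcd(|Δx|,|Δy|)+1 lattice points, so counting each shared vertex once the boundary has gcd(16,9) + gcd(8,2) + gcd(9,11) + gcd(1,22) = 1+2+1+1 = 5.
By Pick's theorem I = A − B/2 + 1 = 145.5 − 5/2 + 1 = 144.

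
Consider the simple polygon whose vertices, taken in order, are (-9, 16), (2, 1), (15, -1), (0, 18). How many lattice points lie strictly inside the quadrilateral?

The shoelace formula gives twice the area as |((-9)·1 − 2·16) + (2·(-1) − 15·1) + (15·18 − 0·(-1)) + (0·16 − (-9)·18)| = 374, so the area is 187.
Summing gcd(|Δx|,|Δy|) over the edges gives the boundary count: gcd(11,15) + gcd(13,2) + gcd(15,19) + gcd(9,2) = 1+1+1+1 = 4.
Pick's theorem gives I = A − B/2 + 1 = 187 − 4/2 + 1 = 186.

186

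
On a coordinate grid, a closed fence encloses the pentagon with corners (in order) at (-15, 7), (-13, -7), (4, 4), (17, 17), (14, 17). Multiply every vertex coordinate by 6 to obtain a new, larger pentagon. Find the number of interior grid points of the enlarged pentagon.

The shoelace formula gives twice the area as |((-15)·(-7) − (-13)·7) + ((-13)·4 − 4·(-7)) + (4·17 − 17·4) + (17·17 − 14·17) + (14·7 − (-15)·17)| = 576, so the area is 288.
Summing gcd(|Δx|,|Δy|) over the edges gives the boundary count: gcd(2,14) + gcd(17,11) + gcd(13,13) + gcd(3,0) + gcd(29,10) = 2+1+13+3+1 = 20.
Scaling by 6 multiplies the area by 6² = 36 (so the new area is 10368) and multiplies the boundary lattice-point count by 6, giving 120.
By Pick's theorem, the interior count of the dilated polygon is 10368 − 120/2 + 1 = 10309.

10309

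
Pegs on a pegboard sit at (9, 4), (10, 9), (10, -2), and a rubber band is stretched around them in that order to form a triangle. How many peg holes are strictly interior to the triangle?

Using the shoelace formula, 2A = |(9·9 − 10·4) + (10·(-2) − 10·9) + (10·4 − 9·(-2))| = 11, so the area is 11/2.
The number of boundary lattice points is Σ gcd(|Δx|,|Δy|) = gcd(1,5) + gcd(0,11) + gcd(1,6) = 1+11+1 = 13.
By Pick's theorem A = I + B/2 − 1, so I = 11/2 − 13/2 + 1 = 0.

0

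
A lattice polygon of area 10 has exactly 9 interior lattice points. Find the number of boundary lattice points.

Pick's theorem gives A = I + B/2 − 1, so B = 2(A − I + 1) = 2(10 − 9 + 1) = 4.

4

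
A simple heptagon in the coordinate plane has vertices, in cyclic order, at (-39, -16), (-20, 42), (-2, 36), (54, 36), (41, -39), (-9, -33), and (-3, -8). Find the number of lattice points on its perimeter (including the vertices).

The number of boundary lattice points is Σ gcd(|Δx|,|Δy|) = gcd(19,58) + gcd(18,6) + gcd(56,0) + gcd(13,75) + gcd(50,6) + gcd(6,25) + gcd(36,8) = 1+6+56+1+2+1+4 = 71.

71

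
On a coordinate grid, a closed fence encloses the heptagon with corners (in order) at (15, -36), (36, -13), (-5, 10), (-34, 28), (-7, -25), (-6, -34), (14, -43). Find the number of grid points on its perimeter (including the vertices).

7

Summing gcd(|Δx|,|Δy|) over the edges gives the boundary count: gcd(21,23) + gcd(41,23) + gcd(29,18) + gcd(27,53) + gcd(1,9) + gcd(20,9) + gcd(1,7) = 1+1+1+1+1+1+1 = 7.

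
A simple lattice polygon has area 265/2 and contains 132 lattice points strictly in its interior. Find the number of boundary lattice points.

3

Pick's theorem gives A = I + B/2 − 1, so B = 2(A − I + 1) = 2(265/2 − 132 + 1) = 3.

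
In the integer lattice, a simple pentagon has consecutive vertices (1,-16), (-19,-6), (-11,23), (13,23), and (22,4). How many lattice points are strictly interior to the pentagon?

1070

The shoelace formula gives twice the area as |[1·(-6) − (-19)·(-16)] + [(-19)·23 − (-11)·(-6)] + [(-11)·23 − 13·23] + [13·4 − 22·23] + [22·(-16) − 1·4]| = 2175, so the area is 1087.5.
The number of boundary lattice points is Σ gcd(|Δx|,|Δy|) = gcd(20,10) + gcd(8,29) + gcd(24,0) + gcd(9,19) + gcd(21,20) = 10+1+24+1+1 = 37.
By Pick's theorem A = I + B/2 − 1, so I = 1087.5 − 37/2 + 1 = 1070.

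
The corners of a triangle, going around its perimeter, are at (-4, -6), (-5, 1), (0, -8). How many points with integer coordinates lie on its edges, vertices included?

4

Along each edge there are gcd(|Δx|,|Δy|)+1 lattice points, so counting each shared vertex once the boundary has gcd(1,7) + gcd(5,9) + gcd(4,2) = 1+1+2 = 4.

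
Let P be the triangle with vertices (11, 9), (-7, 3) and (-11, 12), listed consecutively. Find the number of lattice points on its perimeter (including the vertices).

Along each edge there are gcd(|Δx|,|Δy|)+1 lattice points, so counting each shared vertex once the boundary has gcd(18,6) + gcd(4,9) + gcd(22,3) = 6+1+1 = 8.

8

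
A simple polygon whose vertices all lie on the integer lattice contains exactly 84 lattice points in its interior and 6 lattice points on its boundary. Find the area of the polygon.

86

Pick's theorem states A = I + B/2 − 1, so A = 84 + 6/2 − 1 = 86.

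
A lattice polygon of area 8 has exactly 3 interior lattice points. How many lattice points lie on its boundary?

Pick's theorem gives A = I + B/2 − 1, so B = 2(A − I + 1) = 2(8 − 3 + 1) = 12.

12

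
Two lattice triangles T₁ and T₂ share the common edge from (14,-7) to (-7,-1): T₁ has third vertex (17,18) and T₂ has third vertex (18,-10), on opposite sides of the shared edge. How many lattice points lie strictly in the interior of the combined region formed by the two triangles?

The union is the simple quadrilateral with vertices (14,-7), (17,18), (-7,-1), (18,-10) in order.
By the shoelace formula, twice the signed area is |[14·18 − 17·(-7)] + [17·(-1) − (-7)·18] + [(-7)·(-10) − 18·(-1)] + [18·(-7) − 14·(-10)]| = 582, so the area is 291.
The number of boundary lattice points is Σ gcd(|Δx|,|Δy|) = gcd(3,25) + gcd(24,19) + gcd(25,9) + gcd(4,3) = 1+1+1+1 = 4.
By Pick's theorem I = A − B/2 + 1 = 291 − 4/2 + 1 = 290.

290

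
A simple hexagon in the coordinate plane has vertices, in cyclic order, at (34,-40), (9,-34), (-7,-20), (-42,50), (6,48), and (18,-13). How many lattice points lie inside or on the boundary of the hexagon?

Using the shoelace formula, 2A = |[34·(-34) − 9·(-40)] + [9·(-20) − (-7)·(-34)] + [(-7)·50 − (-42)·(-20)] + [(-42)·48 − 6·50] + [6·(-13) − 18·48] + [18·(-40) − 34·(-13)]| = 5940, so the area is 2970.
Summing gcd(|Δx|,|Δy|) over the edges gives the boundary count: gcd(25,6) + gcd(16,14) + gcd(35,70) + gcd(48,2) + gcd(12,61) + gcd(16,27) = 1+2+35+2+1+1 = 42.
Pick's theorem gives I = A − B/2 + 1 = 2970 − 42/2 + 1 = 2950, so the closed region contains I + B = 2950 + 42 = 2992 lattice points.

2992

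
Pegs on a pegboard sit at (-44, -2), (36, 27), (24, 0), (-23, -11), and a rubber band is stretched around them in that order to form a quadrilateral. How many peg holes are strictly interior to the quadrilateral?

The shoelace formula gives twice the area as |[(-44)·27 − 36·(-2)] + [36·0 − 24·27] + [24·(-11) − (-23)·0] + [(-23)·(-2) − (-44)·(-11)]| = 2466, so the area is 1233.
Along each edge there are gcd(|Δx|,|Δy|)+1 lattice points, so counting each shared vertex once the boundary has gcd(80,29) + gcd(12,27) + gcd(47,11) + gcd(21,9) = 1+3+1+3 = 8.
Pick's theorem gives I = A − B/2 + 1 = 1233 − 8/2 + 1 = 1230.

1230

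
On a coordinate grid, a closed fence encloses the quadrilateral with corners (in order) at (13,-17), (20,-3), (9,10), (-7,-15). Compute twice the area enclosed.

By the shoelace formula, twice the signed area is |(13·(-3) − 20·(-17)) + (20·10 − 9·(-3)) + (9·(-15) − (-7)·10) + ((-7)·(-17) − 13·(-15))| = 777, so the area is 777/2.

777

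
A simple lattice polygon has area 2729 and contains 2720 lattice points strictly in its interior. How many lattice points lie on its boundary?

Pick's theorem gives A = I + B/2 − 1, so B = 2(A − I + 1) = 2(2729 − 2720 + 1) = 20.

20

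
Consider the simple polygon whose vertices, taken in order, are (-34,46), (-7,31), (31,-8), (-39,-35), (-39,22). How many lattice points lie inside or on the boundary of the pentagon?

The shoelace formula gives twice the area as |[(-34)·31 − (-7)·46] + [(-7)·(-8) − 31·31] + [31·(-35) − (-39)·(-8)] + [(-39)·22 − (-39)·(-35)] + [(-39)·46 − (-34)·22]| = 6303, so the area is 6303/2.
Along each edge there are gcd(|Δx|,|Δy|)+1 lattice points, so counting each shared vertex once the boundary has gcd(27,15) + gcd(38,39) + gcd(70,27) + gcd(0,57) + gcd(5,24) = 3+1+1+57+1 = 63.
Pick's theorem gives I = A − B/2 + 1 = 6303/2 − 63/2 + 1 = 3121, so the closed region contains I + B = 3121 + 63 = 3184 lattice points.

3184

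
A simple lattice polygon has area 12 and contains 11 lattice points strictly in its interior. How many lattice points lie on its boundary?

4

Pick's theorem gives A = I + B/2 − 1, so B = 2(A − I + 1) = 2(12 − 11 + 1) = 4.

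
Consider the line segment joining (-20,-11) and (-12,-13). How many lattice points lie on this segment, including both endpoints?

The number of lattice points on a segment between lattice points is gcd(|Δx|,|Δy|) + 1 = gcd(8,2) + 1 = 2 + 1 = 3.

3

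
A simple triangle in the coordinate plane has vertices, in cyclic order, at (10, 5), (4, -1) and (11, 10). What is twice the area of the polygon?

By the shoelace formula, twice the signed area is |[10·(-1) − 4·5] + [4·10 − 11·(-1)] + [11·5 − 10·10]| = 24, so the area is 12.

24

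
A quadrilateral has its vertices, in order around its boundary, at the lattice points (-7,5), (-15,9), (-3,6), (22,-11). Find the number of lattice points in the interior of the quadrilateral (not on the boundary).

Using the shoelace formula, 2A = |((-7)·9 − (-15)·5) + ((-15)·6 − (-3)·9) + ((-3)·(-11) − 22·6) + (22·5 − (-7)·(-11))| = 117, so the area is 58.5.
Summing gcd(|Δx|,|Δy|) over the edges gives the boundary count: gcd(8,4) + gcd(12,3) + gcd(25,17) + gcd(29,16) = 4+3+1+1 = 9.
By Pick's theorem A = I + B/2 − 1, so I = 58.5 − 9/2 + 1 = 55.

55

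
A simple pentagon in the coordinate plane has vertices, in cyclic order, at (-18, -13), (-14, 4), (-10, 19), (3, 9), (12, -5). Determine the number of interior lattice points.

By the shoelace formula, twice the signed area is |((-18)·4 − (-14)·(-13)) + ((-14)·19 − (-10)·4) + ((-10)·9 − 3·19) + (3·(-5) − 12·9) + (12·(-13) − (-18)·(-5))| = 996, so the area is 498.
Summing gcd(|Δx|,|Δy|) over the edges gives the boundary count: gcd(4,17) + gcd(4,15) + gcd(13,10) + gcd(9,14) + gcd(30,8) = 1+1+1+1+2 = 6.
By Pick's theorem A = I + B/2 − 1, so I = 498 − 6/2 + 1 = 496.

496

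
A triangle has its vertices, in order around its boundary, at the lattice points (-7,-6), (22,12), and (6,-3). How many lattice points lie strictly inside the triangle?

73

Using the shoelace formula, 2A = |[(-7)·12 − 22·(-6)] + [22·(-3) − 6·12] + [6·(-6) − (-7)·(-3)]| = 147, so the area is 147/2.
Summing gcd(|Δx|,|Δy|) over the edges gives the boundary count: gcd(29,18) + gcd(16,15) + gcd(13,3) = 1+1+1 = 3.
By Pick's theorem A = I + B/2 − 1, so I = 147/2 − 3/2 + 1 = 73.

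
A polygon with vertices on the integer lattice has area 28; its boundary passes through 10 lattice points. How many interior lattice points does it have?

From Pick's theorem, I = A − B/2 + 1 = 28 − 10/2 + 1 = 24.

24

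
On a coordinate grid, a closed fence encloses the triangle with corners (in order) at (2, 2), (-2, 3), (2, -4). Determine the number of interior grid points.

Using the shoelace formula, 2A = |(2·3 − (-2)·2) + ((-2)·(-4) − 2·3) + (2·2 − 2·(-4))| = 24, so the area is 12.
The number of boundary lattice points is Σ gcd(|Δx|,|Δy|) = gcd(4,1) + gcd(4,7) + gcd(0,6) = 1+1+6 = 8.
Pick's theorem gives I = A − B/2 + 1 = 12 − 8/2 + 1 = 9.

9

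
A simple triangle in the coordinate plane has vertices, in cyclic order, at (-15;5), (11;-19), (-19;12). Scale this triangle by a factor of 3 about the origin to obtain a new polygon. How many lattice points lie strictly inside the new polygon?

Using the shoelace formula, 2A = |[(-15)·(-19) − 11·5] + [11·12 − (-19)·(-19)] + [(-19)·5 − (-15)·12]| = 86, so the area is 43.
The number of boundary lattice points is Σ gcd(|Δx|,|Δy|) = gcd(26,24) + gcd(30,31) + gcd(4,7) = 2+1+1 = 4.
Scaling by 3 multiplies the area by 3² = 9 (so the new area is 387) and multiplies the boundary lattice-point count by 3, giving 12.
By Pick's theorem, the interior count of the dilated polygon is 387 − 12/2 + 1 = 382.

382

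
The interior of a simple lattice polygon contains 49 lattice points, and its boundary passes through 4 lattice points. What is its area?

50

By Pick's theorem, A = I + B/2 − 1 = 49 + 4/2 − 1 = 50.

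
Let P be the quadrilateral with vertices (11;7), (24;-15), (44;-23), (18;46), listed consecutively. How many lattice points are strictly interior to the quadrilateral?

The shoelace formula gives twice the area as |(11·(-15) − 24·7) + (24·(-23) − 44·(-15)) + (44·46 − 18·(-23)) + (18·7 − 11·46)| = 1833, so the area is 916.5.
Summing gcd(|Δx|,|Δy|) over the edges gives the boundary count: gcd(13,22) + gcd(20,8) + gcd(26,69) + gcd(7,39) = 1+4+1+1 = 7.
By Pick's theorem A = I + B/2 − 1, so I = 916.5 − 7/2 + 1 = 914.

914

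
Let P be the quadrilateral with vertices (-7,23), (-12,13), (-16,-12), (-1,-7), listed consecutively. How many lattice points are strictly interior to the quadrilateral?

275

By the shoelace formula, twice the signed area is |((-7)·13 − (-12)·23) + ((-12)·(-12) − (-16)·13) + ((-16)·(-7) − (-1)·(-12)) + ((-1)·23 − (-7)·(-7))| = 565, so the area is 565/2.
The number of boundary lattice points is Σ gcd(|Δx|,|Δy|) = gcd(5,10) + gcd(4,25) + gcd(15,5) + gcd(6,30) = 5+1+5+6 = 17.
Pick's theorem gives I = A − B/2 + 1 = 565/2 − 17/2 + 1 = 275.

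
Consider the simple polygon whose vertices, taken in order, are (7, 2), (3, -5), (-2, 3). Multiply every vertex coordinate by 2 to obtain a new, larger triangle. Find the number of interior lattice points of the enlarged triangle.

The shoelace formula gives twice the area as |[7·(-5) − 3·2] + [3·3 − (-2)·(-5)] + [(-2)·2 − 7·3]| = 67, so the area is 33.5.
The number of boundary lattice points is Σ gcd(|Δx|,|Δy|) = gcd(4,7) + gcd(5,8) + gcd(9,1) = 1+1+1 = 3.
Scaling by 2 multiplies the area by 2² = 4 (so the new area is 134) and multiplies the boundary lattice-point count by 2, giving 6.
By Pick's theorem, the interior count of the dilated polygon is 134 − 6/2 + 1 = 132.

132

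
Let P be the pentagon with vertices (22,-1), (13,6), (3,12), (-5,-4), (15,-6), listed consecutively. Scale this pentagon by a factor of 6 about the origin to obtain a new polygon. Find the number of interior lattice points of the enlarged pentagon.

9643

Using the shoelace formula, 2A = |[22·6 − 13·(-1)] + [13·12 − 3·6] + [3·(-4) − (-5)·12] + [(-5)·(-6) − 15·(-4)] + [15·(-1) − 22·(-6)]| = 538, so the area is 269.
Summing gcd(|Δx|,|Δy|) over the edges gives the boundary count: gcd(9,7) + gcd(10,6) + gcd(8,16) + gcd(20,2) + gcd(7,5) = 1+2+8+2+1 = 14.
Scaling by 6 multiplies the area by 6² = 36 (so the new area is 9684) and multiplies the boundary lattice-point count by 6, giving 84.
By Pick's theorem, the interior count of the dilated polygon is 9684 − 84/2 + 1 = 9643.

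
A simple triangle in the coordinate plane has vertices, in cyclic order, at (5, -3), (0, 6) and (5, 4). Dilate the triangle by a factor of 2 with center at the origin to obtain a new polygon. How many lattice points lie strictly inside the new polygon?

The shoelace formula gives twice the area as |[5·6 − 0·(-3)] + [0·4 − 5·6] + [5·(-3) − 5·4]| = 35, so the area is 17.5.
The number of boundary lattice points is Σ gcd(|Δx|,|Δy|) = gcd(5,9) + gcd(5,2) + gcd(0,7) = 1+1+7 = 9.
Scaling by 2 multiplies the area by 2² = 4 (so the new area is 70) and multiplies the boundary lattice-point count by 2, giving 18.
By Pick's theorem, the interior count of the dilated polygon is 70 − 18/2 + 1 = 62.

62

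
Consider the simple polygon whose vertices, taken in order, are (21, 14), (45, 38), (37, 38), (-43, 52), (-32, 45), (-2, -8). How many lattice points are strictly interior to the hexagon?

2105

By the shoelace formula, twice the signed area is |(21·38 − 45·14) + (45·38 − 37·38) + (37·52 − (-43)·38) + ((-43)·45 − (-32)·52) + ((-32)·(-8) − (-2)·45) + ((-2)·14 − 21·(-8))| = 4245, so the area is 2122.5.
Summing gcd(|Δx|,|Δy|) over the edges gives the boundary count: gcd(24,24) + gcd(8,0) + gcd(80,14) + gcd(11,7) + gcd(30,53) + gcd(23,22) = 24+8+2+1+1+1 = 37.
Pick's theorem gives I = A − B/2 + 1 = 2122.5 − 37/2 + 1 = 2105.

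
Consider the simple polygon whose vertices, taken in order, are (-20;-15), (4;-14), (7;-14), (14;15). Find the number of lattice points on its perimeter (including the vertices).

Along each edge there are gcd(|Δx|,|Δy|)+1 lattice points, so counting each shared vertex once the boundary has gcd(24,1) + gcd(3,0) + gcd(7,29) + gcd(34,30) = 1+3+1+2 = 7.

7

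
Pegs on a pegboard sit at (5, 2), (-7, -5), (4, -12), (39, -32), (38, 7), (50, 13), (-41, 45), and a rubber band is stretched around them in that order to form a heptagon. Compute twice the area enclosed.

4542

The shoelace formula gives twice the area as |[5·(-5) − (-7)·2] + [(-7)·(-12) − 4·(-5)] + [4·(-32) − 39·(-12)] + [39·7 − 38·(-32)] + [38·13 − 50·7] + [50·45 − (-41)·13] + [(-41)·2 − 5·45]| = 4542, so the area is 2271.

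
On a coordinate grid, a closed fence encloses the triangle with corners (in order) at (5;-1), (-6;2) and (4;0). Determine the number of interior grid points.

3

Using the shoelace formula, 2A = |(5·2 − (-6)·(-1)) + ((-6)·0 − 4·2) + (4·(-1) − 5·0)| = 8, so the area is 4.
Along each edge there are gcd(|Δx|,|Δy|)+1 lattice points, so counting each shared vertex once the boundary has gcd(11,3) + gcd(10,2) + gcd(1,1) = 1+2+1 = 4.
Pick's theorem gives I = A − B/2 + 1 = 4 − 4/2 + 1 = 3.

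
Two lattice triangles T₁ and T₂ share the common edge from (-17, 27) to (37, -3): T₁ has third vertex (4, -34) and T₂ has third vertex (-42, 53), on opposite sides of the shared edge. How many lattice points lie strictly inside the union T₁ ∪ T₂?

The union is the simple quadrilateral with vertices (-17, 27), (4, -34), (37, -3), (-42, 53) in order.
The shoelace formula gives twice the area as |((-17)·(-34) − 4·27) + (4·(-3) − 37·(-34)) + (37·53 − (-42)·(-3)) + ((-42)·27 − (-17)·53)| = 3318, so the area is 1659.
Along each edge there are gcd(|Δx|,|Δy|)+1 lattice points, so counting each shared vertex once the boundary has gcd(21,61) + gcd(33,31) + gcd(79,56) + gcd(25,26) = 1+1+1+1 = 4.
By Pick's theorem I = A − B/2 + 1 = 1659 − 4/2 + 1 = 1658.

1658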